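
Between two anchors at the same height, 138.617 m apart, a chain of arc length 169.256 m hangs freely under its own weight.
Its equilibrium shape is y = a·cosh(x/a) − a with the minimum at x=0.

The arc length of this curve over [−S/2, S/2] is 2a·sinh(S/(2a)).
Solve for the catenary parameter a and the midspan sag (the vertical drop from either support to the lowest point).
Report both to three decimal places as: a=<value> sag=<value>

seed: a₀ = √(S³/(24(L−S))) = √(138.617³/(24·30.639)) = 60.184108
iter 1: u=1.151608  f(a)=+2.097e+00  f'(a)=-1.160e+00  a ← 60.184108 − (+2.097e+00/-1.160e+00) = 61.992258
iter 2: u=1.118019  f(a)=+9.822e-02  f'(a)=-1.053e+00  a ← 61.992258 − (+9.822e-02/-1.053e+00) = 62.085491
iter 3: u=1.116340  f(a)=+2.389e-04  f'(a)=-1.048e+00  a ← 62.085491 − (+2.389e-04/-1.048e+00) = 62.085719
iter 4: u=1.116336  f(a)=+1.421e-09  f'(a)=-1.048e+00  a ← 62.085719 − (+1.421e-09/-1.048e+00) = 62.085719
iter 5: u=1.116336  f(a)=+0.000e+00  f'(a)=-1.048e+00  a ← 62.085719 − (+0.000e+00/-1.048e+00) = 62.085719
converged: |Δa| < 1e-12 after 5 iterations
sag = a·(cosh(S/(2a)) − 1) = 62.085719·(cosh(1.116336) − 1) = 42.873963
T_max/T_min = cosh(S/(2a)) = 1.690561

a=62.086 sag=42.874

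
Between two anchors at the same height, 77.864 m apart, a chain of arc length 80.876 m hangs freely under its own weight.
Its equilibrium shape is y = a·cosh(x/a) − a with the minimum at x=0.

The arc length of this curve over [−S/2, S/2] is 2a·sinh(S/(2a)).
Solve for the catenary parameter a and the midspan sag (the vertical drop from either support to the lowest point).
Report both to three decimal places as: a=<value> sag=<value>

seed: a₀ = √(S³/(24(L−S))) = √(77.864³/(24·3.012)) = 80.811275
iter 1: u=0.481764  f(a)=+3.515e-02  f'(a)=-7.629e-02  a ← 80.811275 − (+3.515e-02/-7.629e-02) = 81.271994
iter 2: u=0.479033  f(a)=+3.028e-04  f'(a)=-7.498e-02  a ← 81.271994 − (+3.028e-04/-7.498e-02) = 81.276033
iter 3: u=0.479010  f(a)=+2.292e-08  f'(a)=-7.497e-02  a ← 81.276033 − (+2.292e-08/-7.497e-02) = 81.276034
iter 4: u=0.479010  f(a)=+1.421e-14  f'(a)=-7.497e-02  a ← 81.276034 − (+1.421e-14/-7.497e-02) = 81.276034
converged: |Δa| < 1e-12 after 4 iterations
sag = a·(cosh(S/(2a)) − 1) = 81.276034·(cosh(0.479010) − 1) = 9.504060
T_max/T_min = cosh(S/(2a)) = 1.116936

a=81.276 sag=9.504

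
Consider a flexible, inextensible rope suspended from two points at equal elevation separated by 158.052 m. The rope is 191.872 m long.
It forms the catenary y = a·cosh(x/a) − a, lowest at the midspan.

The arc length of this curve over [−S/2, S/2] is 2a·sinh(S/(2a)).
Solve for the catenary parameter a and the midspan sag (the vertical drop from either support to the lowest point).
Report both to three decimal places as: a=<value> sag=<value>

seed: a₀ = √(S³/(24(L−S))) = √(158.052³/(24·33.820)) = 69.744116
iter 1: u=1.133085  f(a)=+2.239e+00  f'(a)=-1.100e+00  a ← 69.744116 − (+2.239e+00/-1.100e+00) = 71.778856
iter 2: u=1.100965  f(a)=+1.017e-01  f'(a)=-1.002e+00  a ← 71.778856 − (+1.017e-01/-1.002e+00) = 71.880326
iter 3: u=1.099411  f(a)=+2.320e-04  f'(a)=-9.977e-01  a ← 71.880326 − (+2.320e-04/-9.977e-01) = 71.880559
iter 4: u=1.099407  f(a)=+1.214e-09  f'(a)=-9.977e-01  a ← 71.880559 − (+1.214e-09/-9.977e-01) = 71.880559
iter 5: u=1.099407  f(a)=+0.000e+00  f'(a)=-9.977e-01  a ← 71.880559 − (+0.000e+00/-9.977e-01) = 71.880559
converged: |Δa| < 1e-12 after 5 iterations
sag = a·(cosh(S/(2a)) − 1) = 71.880559·(cosh(1.099407) − 1) = 47.996590
T_max/T_min = cosh(S/(2a)) = 1.667727

a=71.881 sag=47.997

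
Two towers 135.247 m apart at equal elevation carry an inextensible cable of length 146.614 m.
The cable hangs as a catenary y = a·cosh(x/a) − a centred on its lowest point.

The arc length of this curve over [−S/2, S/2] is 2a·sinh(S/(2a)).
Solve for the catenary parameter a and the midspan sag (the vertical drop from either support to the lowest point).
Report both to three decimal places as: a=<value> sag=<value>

seed: a₀ = √(S³/(24(L−S))) = √(135.247³/(24·11.367)) = 95.227616
iter 1: u=0.710125  f(a)=+2.901e-01  f'(a)=-2.510e-01  a ← 95.227616 − (+2.901e-01/-2.510e-01) = 96.383320
iter 2: u=0.701610  f(a)=+5.365e-03  f'(a)=-2.418e-01  a ← 96.383320 − (+5.365e-03/-2.418e-01) = 96.405510
iter 3: u=0.701448  f(a)=+1.912e-06  f'(a)=-2.416e-01  a ← 96.405510 − (+1.912e-06/-2.416e-01) = 96.405518
iter 4: u=0.701448  f(a)=+2.274e-13  f'(a)=-2.416e-01  a ← 96.405518 − (+2.274e-13/-2.416e-01) = 96.405518
converged: |Δa| < 1e-12 after 4 iterations
sag = a·(cosh(S/(2a)) − 1) = 96.405518·(cosh(0.701448) − 1) = 24.705754
T_max/T_min = cosh(S/(2a)) = 1.256269

a=96.406 sag=24.706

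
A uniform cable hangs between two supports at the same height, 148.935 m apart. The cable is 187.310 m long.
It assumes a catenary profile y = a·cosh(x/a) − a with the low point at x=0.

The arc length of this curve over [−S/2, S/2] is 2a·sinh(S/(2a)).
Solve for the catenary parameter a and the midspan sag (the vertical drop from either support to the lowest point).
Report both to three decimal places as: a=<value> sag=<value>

a=62.081 sag=50.281

seed: a₀ = √(S³/(24(L−S))) = √(148.935³/(24·38.375)) = 59.891521
iter 1: u=1.243373  f(a)=+3.078e+00  f'(a)=-1.491e+00  a ← 59.891521 − (+3.078e+00/-1.491e+00) = 61.956046
iter 2: u=1.201941  f(a)=+1.663e-01  f'(a)=-1.334e+00  a ← 61.956046 − (+1.663e-01/-1.334e+00) = 62.080745
iter 3: u=1.199527  f(a)=+5.470e-04  f'(a)=-1.325e+00  a ← 62.080745 − (+5.470e-04/-1.325e+00) = 62.081158
iter 4: u=1.199519  f(a)=+5.959e-09  f'(a)=-1.325e+00  a ← 62.081158 − (+5.959e-09/-1.325e+00) = 62.081158
iter 5: u=1.199519  f(a)=+0.000e+00  f'(a)=-1.325e+00  a ← 62.081158 − (+0.000e+00/-1.325e+00) = 62.081158
converged: |Δa| < 1e-12 after 5 iterations
sag = a·(cosh(S/(2a)) − 1) = 62.081158·(cosh(1.199519) − 1) = 50.281332
T_max/T_min = cosh(S/(2a)) = 1.809929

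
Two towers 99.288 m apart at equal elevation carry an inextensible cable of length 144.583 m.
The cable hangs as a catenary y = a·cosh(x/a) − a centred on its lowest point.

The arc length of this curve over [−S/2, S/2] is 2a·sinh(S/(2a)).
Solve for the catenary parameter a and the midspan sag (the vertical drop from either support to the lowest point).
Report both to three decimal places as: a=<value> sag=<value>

a=31.876 sag=47.131

seed: a₀ = √(S³/(24(L−S))) = √(99.288³/(24·45.295)) = 30.006434
iter 1: u=1.654445  f(a)=+6.619e+00  f'(a)=-3.930e+00  a ← 30.006434 − (+6.619e+00/-3.930e+00) = 31.690439
iter 2: u=1.566529  f(a)=+5.981e-01  f'(a)=-3.249e+00  a ← 31.690439 − (+5.981e-01/-3.249e+00) = 31.874488
iter 3: u=1.557484  f(a)=+5.954e-03  f'(a)=-3.185e+00  a ← 31.874488 − (+5.954e-03/-3.185e+00) = 31.876357
iter 4: u=1.557393  f(a)=+6.032e-07  f'(a)=-3.184e+00  a ← 31.876357 − (+6.032e-07/-3.184e+00) = 31.876357
iter 5: u=1.557393  f(a)=+2.842e-14  f'(a)=-3.184e+00  a ← 31.876357 − (+2.842e-14/-3.184e+00) = 31.876357
converged: |Δa| < 1e-12 after 5 iterations
sag = a·(cosh(S/(2a)) − 1) = 31.876357·(cosh(1.557393) − 1) = 47.131004
T_max/T_min = cosh(S/(2a)) = 2.478557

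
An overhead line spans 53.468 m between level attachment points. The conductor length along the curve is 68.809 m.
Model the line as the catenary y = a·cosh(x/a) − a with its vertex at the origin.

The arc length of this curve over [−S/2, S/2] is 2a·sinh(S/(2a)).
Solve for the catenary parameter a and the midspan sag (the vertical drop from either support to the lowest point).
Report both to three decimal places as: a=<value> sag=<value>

a=21.200 sag=19.212

seed: a₀ = √(S³/(24(L−S))) = √(53.468³/(24·15.341)) = 20.375508
iter 1: u=1.312065  f(a)=+1.376e+00  f'(a)=-1.782e+00  a ← 20.375508 − (+1.376e+00/-1.782e+00) = 21.147845
iter 2: u=1.264148  f(a)=+8.210e-02  f'(a)=-1.575e+00  a ← 21.147845 − (+8.210e-02/-1.575e+00) = 21.199983
iter 3: u=1.261039  f(a)=+3.334e-04  f'(a)=-1.562e+00  a ← 21.199983 − (+3.334e-04/-1.562e+00) = 21.200196
iter 4: u=1.261026  f(a)=+5.545e-09  f'(a)=-1.562e+00  a ← 21.200196 − (+5.545e-09/-1.562e+00) = 21.200196
iter 5: u=1.261026  f(a)=+0.000e+00  f'(a)=-1.562e+00  a ← 21.200196 − (+0.000e+00/-1.562e+00) = 21.200196
converged: |Δa| < 1e-12 after 5 iterations
sag = a·(cosh(S/(2a)) − 1) = 21.200196·(cosh(1.261026) − 1) = 19.211658
T_max/T_min = cosh(S/(2a)) = 1.906202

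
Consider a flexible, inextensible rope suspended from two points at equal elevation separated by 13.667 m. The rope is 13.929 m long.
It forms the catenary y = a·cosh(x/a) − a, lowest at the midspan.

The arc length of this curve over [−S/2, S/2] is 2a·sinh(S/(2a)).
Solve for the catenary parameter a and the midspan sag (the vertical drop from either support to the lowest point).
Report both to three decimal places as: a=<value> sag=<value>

a=20.207 sag=1.167

seed: a₀ = √(S³/(24(L−S))) = √(13.667³/(24·0.262)) = 20.149001
iter 1: u=0.339148  f(a)=+1.511e-03  f'(a)=-2.631e-02  a ← 20.149001 − (+1.511e-03/-2.631e-02) = 20.206436
iter 2: u=0.338184  f(a)=+6.485e-06  f'(a)=-2.608e-02  a ← 20.206436 − (+6.485e-06/-2.608e-02) = 20.206685
iter 3: u=0.338180  f(a)=+1.206e-10  f'(a)=-2.608e-02  a ← 20.206685 − (+1.206e-10/-2.608e-02) = 20.206685
iter 4: u=0.338180  f(a)=+0.000e+00  f'(a)=-2.608e-02  a ← 20.206685 − (+0.000e+00/-2.608e-02) = 20.206685
converged: |Δa| < 1e-12 after 4 iterations
sag = a·(cosh(S/(2a)) − 1) = 20.206685·(cosh(0.338180) − 1) = 1.166531
T_max/T_min = cosh(S/(2a)) = 1.057730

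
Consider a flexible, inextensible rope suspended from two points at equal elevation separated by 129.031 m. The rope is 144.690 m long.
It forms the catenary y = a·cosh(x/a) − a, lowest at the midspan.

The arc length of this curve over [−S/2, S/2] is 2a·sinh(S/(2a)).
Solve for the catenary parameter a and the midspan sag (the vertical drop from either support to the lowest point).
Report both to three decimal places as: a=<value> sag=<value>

a=76.945 sag=28.669

seed: a₀ = √(S³/(24(L−S))) = √(129.031³/(24·15.659)) = 75.605513
iter 1: u=0.853317  f(a)=+5.801e-01  f'(a)=-4.452e-01  a ← 75.605513 − (+5.801e-01/-4.452e-01) = 76.908540
iter 2: u=0.838860  f(a)=+1.534e-02  f'(a)=-4.219e-01  a ← 76.908540 − (+1.534e-02/-4.219e-01) = 76.944889
iter 3: u=0.838464  f(a)=+1.136e-05  f'(a)=-4.213e-01  a ← 76.944889 − (+1.136e-05/-4.213e-01) = 76.944916
iter 4: u=0.838463  f(a)=+6.253e-12  f'(a)=-4.213e-01  a ← 76.944916 − (+6.253e-12/-4.213e-01) = 76.944916
converged: |Δa| < 1e-12 after 4 iterations
sag = a·(cosh(S/(2a)) − 1) = 76.944916·(cosh(0.838463) − 1) = 28.669094
T_max/T_min = cosh(S/(2a)) = 1.372592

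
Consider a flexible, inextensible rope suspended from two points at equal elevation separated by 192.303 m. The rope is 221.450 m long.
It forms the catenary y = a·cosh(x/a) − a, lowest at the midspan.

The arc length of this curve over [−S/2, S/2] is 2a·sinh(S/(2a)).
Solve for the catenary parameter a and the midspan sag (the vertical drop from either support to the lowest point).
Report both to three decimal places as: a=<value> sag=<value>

a=103.043 sag=48.211

seed: a₀ = √(S³/(24(L−S))) = √(192.303³/(24·29.147)) = 100.826929
iter 1: u=0.953629  f(a)=+1.354e+00  f'(a)=-6.325e-01  a ← 100.826929 − (+1.354e+00/-6.325e-01) = 102.968343
iter 2: u=0.933797  f(a)=+4.435e-02  f'(a)=-5.917e-01  a ← 102.968343 − (+4.435e-02/-5.917e-01) = 103.043302
iter 3: u=0.933117  f(a)=+5.112e-05  f'(a)=-5.903e-01  a ← 103.043302 − (+5.112e-05/-5.903e-01) = 103.043388
iter 4: u=0.933117  f(a)=+6.813e-11  f'(a)=-5.903e-01  a ← 103.043388 − (+6.813e-11/-5.903e-01) = 103.043388
iter 5: u=0.933117  f(a)=+2.842e-14  f'(a)=-5.903e-01  a ← 103.043388 − (+2.842e-14/-5.903e-01) = 103.043388
converged: |Δa| < 1e-12 after 5 iterations
sag = a·(cosh(S/(2a)) − 1) = 103.043388·(cosh(0.933117) − 1) = 48.211250
T_max/T_min = cosh(S/(2a)) = 1.467873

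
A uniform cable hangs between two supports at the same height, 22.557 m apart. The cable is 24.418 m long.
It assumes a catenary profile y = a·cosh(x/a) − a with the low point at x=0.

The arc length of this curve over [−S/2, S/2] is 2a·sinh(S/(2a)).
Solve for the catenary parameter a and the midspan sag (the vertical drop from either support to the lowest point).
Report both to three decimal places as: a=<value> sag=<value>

a=16.225 sag=4.080

seed: a₀ = √(S³/(24(L−S))) = √(22.557³/(24·1.861)) = 16.030357
iter 1: u=0.703571  f(a)=+4.661e-02  f'(a)=-2.439e-01  a ← 16.030357 − (+4.661e-02/-2.439e-01) = 16.221463
iter 2: u=0.695283  f(a)=+8.466e-04  f'(a)=-2.351e-01  a ← 16.221463 − (+8.466e-04/-2.351e-01) = 16.225064
iter 3: u=0.695128  f(a)=+2.908e-07  f'(a)=-2.349e-01  a ← 16.225064 − (+2.908e-07/-2.349e-01) = 16.225066
iter 4: u=0.695128  f(a)=+3.553e-14  f'(a)=-2.349e-01  a ← 16.225066 − (+3.553e-14/-2.349e-01) = 16.225066
converged: |Δa| < 1e-12 after 4 iterations
sag = a·(cosh(S/(2a)) − 1) = 16.225066·(cosh(0.695128) − 1) = 4.080412
T_max/T_min = cosh(S/(2a)) = 1.251488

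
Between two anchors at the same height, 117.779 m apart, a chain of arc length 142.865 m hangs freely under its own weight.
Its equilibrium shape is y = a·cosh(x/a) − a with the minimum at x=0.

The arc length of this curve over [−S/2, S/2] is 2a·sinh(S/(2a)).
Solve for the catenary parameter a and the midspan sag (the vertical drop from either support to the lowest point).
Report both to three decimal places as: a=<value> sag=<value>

a=53.682 sag=35.673

seed: a₀ = √(S³/(24(L−S))) = √(117.779³/(24·25.086)) = 52.093131
iter 1: u=1.130466  f(a)=+1.653e+00  f'(a)=-1.092e+00  a ← 52.093131 − (+1.653e+00/-1.092e+00) = 53.606549
iter 2: u=1.098550  f(a)=+7.475e-02  f'(a)=-9.952e-01  a ← 53.606549 − (+7.475e-02/-9.952e-01) = 53.681663
iter 3: u=1.097013  f(a)=+1.690e-04  f'(a)=-9.907e-01  a ← 53.681663 − (+1.690e-04/-9.907e-01) = 53.681833
iter 4: u=1.097010  f(a)=+8.681e-10  f'(a)=-9.907e-01  a ← 53.681833 − (+8.681e-10/-9.907e-01) = 53.681833
iter 5: u=1.097010  f(a)=-2.842e-14  f'(a)=-9.907e-01  a ← 53.681833 − (-2.842e-14/-9.907e-01) = 53.681833
converged: |Δa| < 1e-12 after 5 iterations
sag = a·(cosh(S/(2a)) − 1) = 53.681833·(cosh(1.097010) − 1) = 35.673308
T_max/T_min = cosh(S/(2a)) = 1.664532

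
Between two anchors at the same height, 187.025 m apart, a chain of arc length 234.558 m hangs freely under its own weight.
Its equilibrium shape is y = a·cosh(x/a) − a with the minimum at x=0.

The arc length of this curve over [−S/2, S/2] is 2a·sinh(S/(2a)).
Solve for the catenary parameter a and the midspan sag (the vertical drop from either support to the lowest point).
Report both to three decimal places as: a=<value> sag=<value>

seed: a₀ = √(S³/(24(L−S))) = √(187.025³/(24·47.533)) = 75.726217
iter 1: u=1.234876  f(a)=+3.759e+00  f'(a)=-1.458e+00  a ← 75.726217 − (+3.759e+00/-1.458e+00) = 78.304930
iter 2: u=1.194210  f(a)=+2.005e-01  f'(a)=-1.306e+00  a ← 78.304930 − (+2.005e-01/-1.306e+00) = 78.458495
iter 3: u=1.191872  f(a)=+6.420e-04  f'(a)=-1.297e+00  a ← 78.458495 − (+6.420e-04/-1.297e+00) = 78.458990
iter 4: u=1.191865  f(a)=+6.626e-09  f'(a)=-1.297e+00  a ← 78.458990 − (+6.626e-09/-1.297e+00) = 78.458990
iter 5: u=1.191865  f(a)=+2.842e-14  f'(a)=-1.297e+00  a ← 78.458990 − (+2.842e-14/-1.297e+00) = 78.458990
converged: |Δa| < 1e-12 after 5 iterations
sag = a·(cosh(S/(2a)) − 1) = 78.458990·(cosh(1.191865) − 1) = 62.644436
T_max/T_min = cosh(S/(2a)) = 1.798435

a=78.459 sag=62.644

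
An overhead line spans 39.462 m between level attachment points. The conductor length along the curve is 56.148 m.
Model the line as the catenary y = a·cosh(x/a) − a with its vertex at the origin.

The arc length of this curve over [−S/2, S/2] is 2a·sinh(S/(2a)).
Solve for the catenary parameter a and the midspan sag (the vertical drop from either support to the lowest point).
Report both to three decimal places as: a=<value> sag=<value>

seed: a₀ = √(S³/(24(L−S))) = √(39.462³/(24·16.686)) = 12.387592
iter 1: u=1.592803  f(a)=+2.249e+00  f'(a)=-3.442e+00  a ← 12.387592 − (+2.249e+00/-3.442e+00) = 13.040950
iter 2: u=1.513003  f(a)=+1.902e-01  f'(a)=-2.883e+00  a ← 13.040950 − (+1.902e-01/-2.883e+00) = 13.106927
iter 3: u=1.505387  f(a)=+1.638e-03  f'(a)=-2.833e+00  a ← 13.106927 − (+1.638e-03/-2.833e+00) = 13.107505
iter 4: u=1.505321  f(a)=+1.237e-07  f'(a)=-2.833e+00  a ← 13.107505 − (+1.237e-07/-2.833e+00) = 13.107505
iter 5: u=1.505321  f(a)=-1.421e-14  f'(a)=-2.833e+00  a ← 13.107505 − (-1.421e-14/-2.833e+00) = 13.107505
converged: |Δa| < 1e-12 after 5 iterations
sag = a·(cosh(S/(2a)) − 1) = 13.107505·(cosh(1.505321) − 1) = 17.875654
T_max/T_min = cosh(S/(2a)) = 2.363772

a=13.108 sag=17.876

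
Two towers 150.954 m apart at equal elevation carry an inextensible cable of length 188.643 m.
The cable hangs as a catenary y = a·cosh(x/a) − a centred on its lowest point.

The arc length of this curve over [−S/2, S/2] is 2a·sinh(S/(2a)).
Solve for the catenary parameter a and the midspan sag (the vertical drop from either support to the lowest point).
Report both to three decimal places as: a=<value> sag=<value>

a=63.855 sag=50.048

seed: a₀ = √(S³/(24(L−S))) = √(150.954³/(24·37.689)) = 61.667169
iter 1: u=1.223941  f(a)=+2.926e+00  f'(a)=-1.416e+00  a ← 61.667169 − (+2.926e+00/-1.416e+00) = 63.734099
iter 2: u=1.184248  f(a)=+1.535e-01  f'(a)=-1.270e+00  a ← 63.734099 − (+1.535e-01/-1.270e+00) = 63.854947
iter 3: u=1.182007  f(a)=+4.746e-04  f'(a)=-1.263e+00  a ← 63.854947 − (+4.746e-04/-1.263e+00) = 63.855323
iter 4: u=1.182000  f(a)=+4.567e-09  f'(a)=-1.263e+00  a ← 63.855323 − (+4.567e-09/-1.263e+00) = 63.855323
iter 5: u=1.182000  f(a)=+5.684e-14  f'(a)=-1.263e+00  a ← 63.855323 − (+5.684e-14/-1.263e+00) = 63.855323
converged: |Δa| < 1e-12 after 5 iterations
sag = a·(cosh(S/(2a)) − 1) = 63.855323·(cosh(1.182000) − 1) = 50.048354
T_max/T_min = cosh(S/(2a)) = 1.783777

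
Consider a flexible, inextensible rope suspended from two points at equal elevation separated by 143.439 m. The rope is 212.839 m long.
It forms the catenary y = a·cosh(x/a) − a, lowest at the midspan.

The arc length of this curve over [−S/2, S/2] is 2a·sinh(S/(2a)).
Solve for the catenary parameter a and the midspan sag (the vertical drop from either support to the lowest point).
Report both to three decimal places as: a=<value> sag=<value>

a=44.862 sag=70.627

seed: a₀ = √(S³/(24(L−S))) = √(143.439³/(24·69.400)) = 42.093546
iter 1: u=1.703812  f(a)=+1.080e+01  f'(a)=-4.359e+00  a ← 42.093546 − (+1.080e+01/-4.359e+00) = 44.570581
iter 2: u=1.609122  f(a)=+1.027e+00  f'(a)=-3.567e+00  a ← 44.570581 − (+1.027e+00/-3.567e+00) = 44.858406
iter 3: u=1.598797  f(a)=+1.143e-02  f'(a)=-3.488e+00  a ← 44.858406 − (+1.143e-02/-3.488e+00) = 44.861684
iter 4: u=1.598681  f(a)=+1.452e-06  f'(a)=-3.487e+00  a ← 44.861684 − (+1.452e-06/-3.487e+00) = 44.861684
iter 5: u=1.598681  f(a)=+2.842e-14  f'(a)=-3.487e+00  a ← 44.861684 − (+2.842e-14/-3.487e+00) = 44.861684
converged: |Δa| < 1e-12 after 5 iterations
sag = a·(cosh(S/(2a)) − 1) = 44.861684·(cosh(1.598681) − 1) = 70.627193
T_max/T_min = cosh(S/(2a)) = 2.574332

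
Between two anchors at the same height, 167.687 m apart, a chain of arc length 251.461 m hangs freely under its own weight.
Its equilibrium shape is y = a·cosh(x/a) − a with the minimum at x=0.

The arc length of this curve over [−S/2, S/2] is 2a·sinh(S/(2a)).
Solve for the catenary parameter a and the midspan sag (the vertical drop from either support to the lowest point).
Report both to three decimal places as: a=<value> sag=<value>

seed: a₀ = √(S³/(24(L−S))) = √(167.687³/(24·83.774)) = 48.427143
iter 1: u=1.731333  f(a)=+1.349e+01  f'(a)=-4.614e+00  a ← 48.427143 − (+1.349e+01/-4.614e+00) = 51.350705
iter 2: u=1.632762  f(a)=+1.318e+00  f'(a)=-3.753e+00  a ← 51.350705 − (+1.318e+00/-3.753e+00) = 51.701951
iter 3: u=1.621670  f(a)=+1.560e-02  f'(a)=-3.665e+00  a ← 51.701951 − (+1.560e-02/-3.665e+00) = 51.706207
iter 4: u=1.621536  f(a)=+2.240e-06  f'(a)=-3.664e+00  a ← 51.706207 − (+2.240e-06/-3.664e+00) = 51.706208
iter 5: u=1.621536  f(a)=+5.684e-14  f'(a)=-3.664e+00  a ← 51.706208 − (+5.684e-14/-3.664e+00) = 51.706208
converged: |Δa| < 1e-12 after 5 iterations
sag = a·(cosh(S/(2a)) − 1) = 51.706208·(cosh(1.621536) − 1) = 84.241174
T_max/T_min = cosh(S/(2a)) = 2.629227

a=51.706 sag=84.241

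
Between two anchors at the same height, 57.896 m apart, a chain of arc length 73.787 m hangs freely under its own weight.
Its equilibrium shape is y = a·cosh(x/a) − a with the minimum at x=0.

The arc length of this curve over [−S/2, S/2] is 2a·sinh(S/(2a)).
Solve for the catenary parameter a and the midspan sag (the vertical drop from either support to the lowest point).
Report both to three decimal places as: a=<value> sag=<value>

seed: a₀ = √(S³/(24(L−S))) = √(57.896³/(24·15.891)) = 22.557533
iter 1: u=1.283296  f(a)=+1.361e+00  f'(a)=-1.655e+00  a ← 22.557533 − (+1.361e+00/-1.655e+00) = 23.379876
iter 2: u=1.238159  f(a)=+7.796e-02  f'(a)=-1.470e+00  a ← 23.379876 − (+7.796e-02/-1.470e+00) = 23.432900
iter 3: u=1.235357  f(a)=+2.902e-04  f'(a)=-1.459e+00  a ← 23.432900 − (+2.902e-04/-1.459e+00) = 23.433099
iter 4: u=1.235347  f(a)=+4.056e-09  f'(a)=-1.459e+00  a ← 23.433099 − (+4.056e-09/-1.459e+00) = 23.433099
iter 5: u=1.235347  f(a)=+1.421e-14  f'(a)=-1.459e+00  a ← 23.433099 − (+1.421e-14/-1.459e+00) = 23.433099
converged: |Δa| < 1e-12 after 5 iterations
sag = a·(cosh(S/(2a)) − 1) = 23.433099·(cosh(1.235347) − 1) = 20.273199
T_max/T_min = cosh(S/(2a)) = 1.865152

a=23.433 sag=20.273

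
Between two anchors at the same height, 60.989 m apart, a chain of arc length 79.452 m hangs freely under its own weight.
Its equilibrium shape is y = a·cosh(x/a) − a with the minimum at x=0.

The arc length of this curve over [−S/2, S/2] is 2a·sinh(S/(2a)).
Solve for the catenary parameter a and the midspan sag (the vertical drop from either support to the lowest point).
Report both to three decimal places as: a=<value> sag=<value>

seed: a₀ = √(S³/(24(L−S))) = √(60.989³/(24·18.463)) = 22.626663
iter 1: u=1.347724  f(a)=+1.751e+00  f'(a)=-1.948e+00  a ← 22.626663 − (+1.751e+00/-1.948e+00) = 23.525480
iter 2: u=1.296233  f(a)=+1.098e-01  f'(a)=-1.711e+00  a ← 23.525480 − (+1.098e-01/-1.711e+00) = 23.589622
iter 3: u=1.292708  f(a)=+4.949e-04  f'(a)=-1.696e+00  a ← 23.589622 − (+4.949e-04/-1.696e+00) = 23.589914
iter 4: u=1.292692  f(a)=+1.016e-08  f'(a)=-1.696e+00  a ← 23.589914 − (+1.016e-08/-1.696e+00) = 23.589914
iter 5: u=1.292692  f(a)=+0.000e+00  f'(a)=-1.696e+00  a ← 23.589914 − (+0.000e+00/-1.696e+00) = 23.589914
converged: |Δa| < 1e-12 after 5 iterations
sag = a·(cosh(S/(2a)) − 1) = 23.589914·(cosh(1.292692) − 1) = 22.612241
T_max/T_min = cosh(S/(2a)) = 1.958555

a=23.590 sag=22.612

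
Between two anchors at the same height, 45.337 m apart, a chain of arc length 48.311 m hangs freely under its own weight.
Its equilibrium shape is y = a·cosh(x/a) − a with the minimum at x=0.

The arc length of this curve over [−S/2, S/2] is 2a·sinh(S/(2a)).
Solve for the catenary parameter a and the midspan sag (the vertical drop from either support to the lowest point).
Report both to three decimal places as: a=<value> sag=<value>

seed: a₀ = √(S³/(24(L−S))) = √(45.337³/(24·2.974)) = 36.132921
iter 1: u=0.627364  f(a)=+5.908e-02  f'(a)=-1.712e-01  a ← 36.132921 − (+5.908e-02/-1.712e-01) = 36.478030
iter 2: u=0.621429  f(a)=+8.571e-04  f'(a)=-1.663e-01  a ← 36.478030 − (+8.571e-04/-1.663e-01) = 36.483186
iter 3: u=0.621341  f(a)=+1.863e-07  f'(a)=-1.662e-01  a ← 36.483186 − (+1.863e-07/-1.662e-01) = 36.483187
iter 4: u=0.621341  f(a)=+1.421e-14  f'(a)=-1.662e-01  a ← 36.483187 − (+1.421e-14/-1.662e-01) = 36.483187
converged: |Δa| < 1e-12 after 4 iterations
sag = a·(cosh(S/(2a)) − 1) = 36.483187·(cosh(0.621341) − 1) = 7.271940
T_max/T_min = cosh(S/(2a)) = 1.199323

a=36.483 sag=7.272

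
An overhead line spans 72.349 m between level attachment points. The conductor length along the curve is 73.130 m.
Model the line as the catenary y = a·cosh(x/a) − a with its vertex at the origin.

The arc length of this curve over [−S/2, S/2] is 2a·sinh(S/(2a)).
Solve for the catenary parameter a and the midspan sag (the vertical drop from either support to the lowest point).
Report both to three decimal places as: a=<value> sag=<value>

a=142.370 sag=4.621

seed: a₀ = √(S³/(24(L−S))) = √(72.349³/(24·0.781)) = 142.140442
iter 1: u=0.254498  f(a)=+2.533e-03  f'(a)=-1.106e-02  a ← 142.140442 − (+2.533e-03/-1.106e-02) = 142.369469
iter 2: u=0.254089  f(a)=+6.136e-06  f'(a)=-1.101e-02  a ← 142.369469 − (+6.136e-06/-1.101e-02) = 142.370026
iter 3: u=0.254088  f(a)=+3.620e-11  f'(a)=-1.101e-02  a ← 142.370026 − (+3.620e-11/-1.101e-02) = 142.370026
iter 4: u=0.254088  f(a)=+0.000e+00  f'(a)=-1.101e-02  a ← 142.370026 − (+0.000e+00/-1.101e-02) = 142.370026
converged: |Δa| < 1e-12 after 4 iterations
sag = a·(cosh(S/(2a)) − 1) = 142.370026·(cosh(0.254088) − 1) = 4.620530
T_max/T_min = cosh(S/(2a)) = 1.032454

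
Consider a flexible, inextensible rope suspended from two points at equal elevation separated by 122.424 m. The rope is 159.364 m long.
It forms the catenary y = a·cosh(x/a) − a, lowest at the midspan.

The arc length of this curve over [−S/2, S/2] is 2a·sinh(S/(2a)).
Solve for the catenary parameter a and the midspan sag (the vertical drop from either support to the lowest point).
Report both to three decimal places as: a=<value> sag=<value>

a=47.424 sag=45.303

seed: a₀ = √(S³/(24(L−S))) = √(122.424³/(24·36.940)) = 45.493126
iter 1: u=1.345522  f(a)=+3.492e+00  f'(a)=-1.938e+00  a ← 45.493126 − (+3.492e+00/-1.938e+00) = 47.295145
iter 2: u=1.294255  f(a)=+2.182e-01  f'(a)=-1.702e+00  a ← 47.295145 − (+2.182e-01/-1.702e+00) = 47.423308
iter 3: u=1.290758  f(a)=+9.775e-04  f'(a)=-1.687e+00  a ← 47.423308 − (+9.775e-04/-1.687e+00) = 47.423887
iter 4: u=1.290742  f(a)=+1.982e-08  f'(a)=-1.687e+00  a ← 47.423887 − (+1.982e-08/-1.687e+00) = 47.423887
iter 5: u=1.290742  f(a)=+0.000e+00  f'(a)=-1.687e+00  a ← 47.423887 − (+0.000e+00/-1.687e+00) = 47.423887
converged: |Δa| < 1e-12 after 5 iterations
sag = a·(cosh(S/(2a)) − 1) = 47.423887·(cosh(1.290742) − 1) = 45.302841
T_max/T_min = cosh(S/(2a)) = 1.955275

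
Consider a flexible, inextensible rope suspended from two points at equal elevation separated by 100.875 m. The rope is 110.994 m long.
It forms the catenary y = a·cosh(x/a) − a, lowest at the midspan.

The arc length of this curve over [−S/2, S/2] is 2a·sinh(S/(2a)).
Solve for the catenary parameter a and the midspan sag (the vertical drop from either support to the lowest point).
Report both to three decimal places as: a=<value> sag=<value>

seed: a₀ = √(S³/(24(L−S))) = √(100.875³/(24·10.119)) = 65.013104
iter 1: u=0.775805  f(a)=+3.089e-01  f'(a)=-3.304e-01  a ← 65.013104 − (+3.089e-01/-3.304e-01) = 65.947991
iter 2: u=0.764807  f(a)=+6.790e-03  f'(a)=-3.161e-01  a ← 65.947991 − (+6.790e-03/-3.161e-01) = 65.969473
iter 3: u=0.764558  f(a)=+3.443e-06  f'(a)=-3.157e-01  a ← 65.969473 − (+3.443e-06/-3.157e-01) = 65.969484
iter 4: u=0.764558  f(a)=+8.669e-13  f'(a)=-3.157e-01  a ← 65.969484 − (+8.669e-13/-3.157e-01) = 65.969484
converged: |Δa| < 1e-12 after 4 iterations
sag = a·(cosh(S/(2a)) − 1) = 65.969484·(cosh(0.764558) − 1) = 20.238925
T_max/T_min = cosh(S/(2a)) = 1.306792

a=65.969 sag=20.239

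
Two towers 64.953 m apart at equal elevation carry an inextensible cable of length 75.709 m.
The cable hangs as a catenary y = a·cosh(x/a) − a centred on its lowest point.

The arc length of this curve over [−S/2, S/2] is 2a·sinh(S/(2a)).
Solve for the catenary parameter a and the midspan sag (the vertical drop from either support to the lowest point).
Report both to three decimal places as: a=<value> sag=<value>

a=33.361 sag=17.096

seed: a₀ = √(S³/(24(L−S))) = √(64.953³/(24·10.756)) = 32.581255
iter 1: u=0.996785  f(a)=+5.472e-01  f'(a)=-7.282e-01  a ← 32.581255 − (+5.472e-01/-7.282e-01) = 33.332617
iter 2: u=0.974316  f(a)=+1.950e-02  f'(a)=-6.772e-01  a ← 33.332617 − (+1.950e-02/-6.772e-01) = 33.361413
iter 3: u=0.973475  f(a)=+2.679e-05  f'(a)=-6.753e-01  a ← 33.361413 − (+2.679e-05/-6.753e-01) = 33.361452
iter 4: u=0.973474  f(a)=+5.075e-11  f'(a)=-6.753e-01  a ← 33.361452 − (+5.075e-11/-6.753e-01) = 33.361452
iter 5: u=0.973474  f(a)=+0.000e+00  f'(a)=-6.753e-01  a ← 33.361452 − (+0.000e+00/-6.753e-01) = 33.361452
converged: |Δa| < 1e-12 after 5 iterations
sag = a·(cosh(S/(2a)) − 1) = 33.361452·(cosh(0.973474) − 1) = 17.095952
T_max/T_min = cosh(S/(2a)) = 1.512446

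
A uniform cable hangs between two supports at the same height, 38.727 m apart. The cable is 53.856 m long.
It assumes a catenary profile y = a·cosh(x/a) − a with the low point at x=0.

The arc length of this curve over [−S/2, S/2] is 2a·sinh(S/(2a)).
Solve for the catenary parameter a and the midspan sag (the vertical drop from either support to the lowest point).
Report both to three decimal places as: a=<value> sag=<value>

seed: a₀ = √(S³/(24(L−S))) = √(38.727³/(24·15.129)) = 12.647656
iter 1: u=1.530995  f(a)=+1.875e+00  f'(a)=-3.002e+00  a ← 12.647656 − (+1.875e+00/-3.002e+00) = 13.272310
iter 2: u=1.458940  f(a)=+1.479e-01  f'(a)=-2.546e+00  a ← 13.272310 − (+1.479e-01/-2.546e+00) = 13.330401
iter 3: u=1.452582  f(a)=+1.094e-03  f'(a)=-2.508e+00  a ← 13.330401 − (+1.094e-03/-2.508e+00) = 13.330837
iter 4: u=1.452534  f(a)=+6.078e-08  f'(a)=-2.508e+00  a ← 13.330837 − (+6.078e-08/-2.508e+00) = 13.330837
iter 5: u=1.452534  f(a)=-7.105e-15  f'(a)=-2.508e+00  a ← 13.330837 − (-7.105e-15/-2.508e+00) = 13.330837
converged: |Δa| < 1e-12 after 5 iterations
sag = a·(cosh(S/(2a)) − 1) = 13.330837·(cosh(1.452534) − 1) = 16.716266
T_max/T_min = cosh(S/(2a)) = 2.253955

a=13.331 sag=16.716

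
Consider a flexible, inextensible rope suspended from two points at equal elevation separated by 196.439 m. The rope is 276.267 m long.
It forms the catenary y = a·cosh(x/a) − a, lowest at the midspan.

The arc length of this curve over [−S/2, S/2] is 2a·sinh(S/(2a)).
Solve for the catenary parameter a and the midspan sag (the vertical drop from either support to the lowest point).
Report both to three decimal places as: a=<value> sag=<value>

seed: a₀ = √(S³/(24(L−S))) = √(196.439³/(24·79.828)) = 62.901113
iter 1: u=1.561491  f(a)=+1.032e+01  f'(a)=-3.213e+00  a ← 62.901113 − (+1.032e+01/-3.213e+00) = 66.111523
iter 2: u=1.485664  f(a)=+8.424e-01  f'(a)=-2.708e+00  a ← 66.111523 − (+8.424e-01/-2.708e+00) = 66.422588
iter 3: u=1.478706  f(a)=+6.721e-03  f'(a)=-2.665e+00  a ← 66.422588 − (+6.721e-03/-2.665e+00) = 66.425109
iter 4: u=1.478650  f(a)=+4.354e-07  f'(a)=-2.665e+00  a ← 66.425109 − (+4.354e-07/-2.665e+00) = 66.425110
iter 5: u=1.478650  f(a)=+0.000e+00  f'(a)=-2.665e+00  a ← 66.425110 − (+0.000e+00/-2.665e+00) = 66.425110
converged: |Δa| < 1e-12 after 5 iterations
sag = a·(cosh(S/(2a)) − 1) = 66.425110·(cosh(1.478650) − 1) = 86.849673
T_max/T_min = cosh(S/(2a)) = 2.307483

a=66.425 sag=86.850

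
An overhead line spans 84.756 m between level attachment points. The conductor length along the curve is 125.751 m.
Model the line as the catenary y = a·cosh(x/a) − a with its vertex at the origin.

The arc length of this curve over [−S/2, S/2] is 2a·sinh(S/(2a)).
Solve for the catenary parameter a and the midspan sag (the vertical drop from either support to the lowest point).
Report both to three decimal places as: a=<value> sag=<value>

a=26.512 sag=41.725

seed: a₀ = √(S³/(24(L−S))) = √(84.756³/(24·40.995)) = 24.876233
iter 1: u=1.703554  f(a)=+6.377e+00  f'(a)=-4.357e+00  a ← 24.876233 − (+6.377e+00/-4.357e+00) = 26.339743
iter 2: u=1.608900  f(a)=+6.060e-01  f'(a)=-3.565e+00  a ← 26.339743 − (+6.060e-01/-3.565e+00) = 26.509745
iter 3: u=1.598582  f(a)=+6.744e-03  f'(a)=-3.486e+00  a ← 26.509745 − (+6.744e-03/-3.486e+00) = 26.511680
iter 4: u=1.598465  f(a)=+8.556e-07  f'(a)=-3.485e+00  a ← 26.511680 − (+8.556e-07/-3.485e+00) = 26.511680
iter 5: u=1.598465  f(a)=+1.421e-14  f'(a)=-3.485e+00  a ← 26.511680 − (+1.421e-14/-3.485e+00) = 26.511680
converged: |Δa| < 1e-12 after 5 iterations
sag = a·(cosh(S/(2a)) − 1) = 26.511680·(cosh(1.598465) − 1) = 41.724657
T_max/T_min = cosh(S/(2a)) = 2.573822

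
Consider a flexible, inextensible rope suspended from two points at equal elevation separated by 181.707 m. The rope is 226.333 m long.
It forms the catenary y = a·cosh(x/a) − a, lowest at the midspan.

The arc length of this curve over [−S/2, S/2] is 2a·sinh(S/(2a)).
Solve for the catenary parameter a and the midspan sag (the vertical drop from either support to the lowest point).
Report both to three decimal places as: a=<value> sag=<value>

a=77.459 sag=59.678

seed: a₀ = √(S³/(24(L−S))) = √(181.707³/(24·44.626)) = 74.844154
iter 1: u=1.213902  f(a)=+3.406e+00  f'(a)=-1.378e+00  a ← 74.844154 − (+3.406e+00/-1.378e+00) = 77.316118
iter 2: u=1.175091  f(a)=+1.760e-01  f'(a)=-1.239e+00  a ← 77.316118 − (+1.760e-01/-1.239e+00) = 77.458209
iter 3: u=1.172936  f(a)=+5.268e-04  f'(a)=-1.231e+00  a ← 77.458209 − (+5.268e-04/-1.231e+00) = 77.458637
iter 4: u=1.172929  f(a)=+4.750e-09  f'(a)=-1.231e+00  a ← 77.458637 − (+4.750e-09/-1.231e+00) = 77.458637
iter 5: u=1.172929  f(a)=-2.842e-14  f'(a)=-1.231e+00  a ← 77.458637 − (-2.842e-14/-1.231e+00) = 77.458637
converged: |Δa| < 1e-12 after 5 iterations
sag = a·(cosh(S/(2a)) − 1) = 77.458637·(cosh(1.172929) − 1) = 59.678146
T_max/T_min = cosh(S/(2a)) = 1.770452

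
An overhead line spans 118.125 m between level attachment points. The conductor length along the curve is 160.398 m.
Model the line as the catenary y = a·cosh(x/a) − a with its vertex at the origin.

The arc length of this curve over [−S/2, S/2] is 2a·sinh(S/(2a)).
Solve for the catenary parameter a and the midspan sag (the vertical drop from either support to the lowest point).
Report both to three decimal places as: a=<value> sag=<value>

a=42.313 sag=48.363

seed: a₀ = √(S³/(24(L−S))) = √(118.125³/(24·42.273)) = 40.306545
iter 1: u=1.465333  f(a)=+4.778e+00  f'(a)=-2.584e+00  a ← 40.306545 − (+4.778e+00/-2.584e+00) = 42.155489
iter 2: u=1.401063  f(a)=+3.484e-01  f'(a)=-2.220e+00  a ← 42.155489 − (+3.484e-01/-2.220e+00) = 42.312455
iter 3: u=1.395866  f(a)=+2.175e-03  f'(a)=-2.192e+00  a ← 42.312455 − (+2.175e-03/-2.192e+00) = 42.313447
iter 4: u=1.395833  f(a)=+8.594e-08  f'(a)=-2.192e+00  a ← 42.313447 − (+8.594e-08/-2.192e+00) = 42.313447
iter 5: u=1.395833  f(a)=+0.000e+00  f'(a)=-2.192e+00  a ← 42.313447 − (+0.000e+00/-2.192e+00) = 42.313447
converged: |Δa| < 1e-12 after 5 iterations
sag = a·(cosh(S/(2a)) − 1) = 42.313447·(cosh(1.395833) − 1) = 48.363493
T_max/T_min = cosh(S/(2a)) = 2.142982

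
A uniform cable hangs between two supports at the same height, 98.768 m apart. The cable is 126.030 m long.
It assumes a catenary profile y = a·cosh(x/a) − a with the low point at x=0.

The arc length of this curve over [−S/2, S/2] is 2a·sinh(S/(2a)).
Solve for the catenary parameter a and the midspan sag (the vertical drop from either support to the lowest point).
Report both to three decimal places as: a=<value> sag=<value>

seed: a₀ = √(S³/(24(L−S))) = √(98.768³/(24·27.262)) = 38.374251
iter 1: u=1.286905  f(a)=+2.349e+00  f'(a)=-1.671e+00  a ← 38.374251 − (+2.349e+00/-1.671e+00) = 39.780141
iter 2: u=1.241423  f(a)=+1.352e-01  f'(a)=-1.483e+00  a ← 39.780141 − (+1.352e-01/-1.483e+00) = 39.871321
iter 3: u=1.238585  f(a)=+5.090e-04  f'(a)=-1.472e+00  a ← 39.871321 − (+5.090e-04/-1.472e+00) = 39.871667
iter 4: u=1.238574  f(a)=+7.271e-09  f'(a)=-1.472e+00  a ← 39.871667 − (+7.271e-09/-1.472e+00) = 39.871667
iter 5: u=1.238574  f(a)=-1.421e-14  f'(a)=-1.472e+00  a ← 39.871667 − (-1.421e-14/-1.472e+00) = 39.871667
converged: |Δa| < 1e-12 after 5 iterations
sag = a·(cosh(S/(2a)) − 1) = 39.871667·(cosh(1.238574) − 1) = 34.698032
T_max/T_min = cosh(S/(2a)) = 1.870243

a=39.872 sag=34.698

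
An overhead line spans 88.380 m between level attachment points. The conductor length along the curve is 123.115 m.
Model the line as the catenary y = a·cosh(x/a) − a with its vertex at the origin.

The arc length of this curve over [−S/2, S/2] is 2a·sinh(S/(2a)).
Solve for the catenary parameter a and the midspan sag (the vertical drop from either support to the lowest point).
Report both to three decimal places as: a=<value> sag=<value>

a=30.340 sag=38.288

seed: a₀ = √(S³/(24(L−S))) = √(88.380³/(24·34.735)) = 28.776749
iter 1: u=1.535615  f(a)=+4.333e+00  f'(a)=-3.033e+00  a ← 28.776749 − (+4.333e+00/-3.033e+00) = 30.205176
iter 2: u=1.462994  f(a)=+3.435e-01  f'(a)=-2.570e+00  a ← 30.205176 − (+3.435e-01/-2.570e+00) = 30.338850
iter 3: u=1.456548  f(a)=+2.570e-03  f'(a)=-2.532e+00  a ← 30.338850 − (+2.570e-03/-2.532e+00) = 30.339865
iter 4: u=1.456500  f(a)=+1.462e-07  f'(a)=-2.531e+00  a ← 30.339865 − (+1.462e-07/-2.531e+00) = 30.339865
iter 5: u=1.456500  f(a)=+0.000e+00  f'(a)=-2.531e+00  a ← 30.339865 − (+0.000e+00/-2.531e+00) = 30.339865
converged: |Δa| < 1e-12 after 5 iterations
sag = a·(cosh(S/(2a)) − 1) = 30.339865·(cosh(1.456500) − 1) = 38.288360
T_max/T_min = cosh(S/(2a)) = 2.261982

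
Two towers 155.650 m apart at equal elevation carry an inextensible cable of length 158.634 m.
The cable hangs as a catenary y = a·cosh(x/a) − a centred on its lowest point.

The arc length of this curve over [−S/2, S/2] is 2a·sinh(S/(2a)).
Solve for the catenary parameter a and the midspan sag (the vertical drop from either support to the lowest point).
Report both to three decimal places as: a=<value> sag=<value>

seed: a₀ = √(S³/(24(L−S))) = √(155.650³/(24·2.984)) = 229.466165
iter 1: u=0.339157  f(a)=+1.721e-02  f'(a)=-2.631e-02  a ← 229.466165 − (+1.721e-02/-2.631e-02) = 230.120292
iter 2: u=0.338193  f(a)=+7.386e-05  f'(a)=-2.608e-02  a ← 230.120292 − (+7.386e-05/-2.608e-02) = 230.123124
iter 3: u=0.338189  f(a)=+1.374e-09  f'(a)=-2.608e-02  a ← 230.123124 − (+1.374e-09/-2.608e-02) = 230.123124
iter 4: u=0.338189  f(a)=+0.000e+00  f'(a)=-2.608e-02  a ← 230.123124 − (+0.000e+00/-2.608e-02) = 230.123124
converged: |Δa| < 1e-12 after 4 iterations
sag = a·(cosh(S/(2a)) − 1) = 230.123124·(cosh(0.338189) − 1) = 13.285665
T_max/T_min = cosh(S/(2a)) = 1.057733

a=230.123 sag=13.286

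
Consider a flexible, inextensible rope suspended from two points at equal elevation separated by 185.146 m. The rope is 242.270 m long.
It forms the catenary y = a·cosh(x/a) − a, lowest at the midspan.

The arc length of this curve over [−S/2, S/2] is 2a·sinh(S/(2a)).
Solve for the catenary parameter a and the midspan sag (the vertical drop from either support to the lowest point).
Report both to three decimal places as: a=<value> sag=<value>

a=70.988 sag=69.415

seed: a₀ = √(S³/(24(L−S))) = √(185.146³/(24·57.124)) = 68.038789
iter 1: u=1.360592  f(a)=+5.527e+00  f'(a)=-2.011e+00  a ← 68.038789 − (+5.527e+00/-2.011e+00) = 70.786578
iter 2: u=1.307776  f(a)=+3.524e-01  f'(a)=-1.762e+00  a ← 70.786578 − (+3.524e-01/-1.762e+00) = 70.986570
iter 3: u=1.304092  f(a)=+1.649e-03  f'(a)=-1.746e+00  a ← 70.986570 − (+1.649e-03/-1.746e+00) = 70.987514
iter 4: u=1.304074  f(a)=+3.648e-08  f'(a)=-1.746e+00  a ← 70.987514 − (+3.648e-08/-1.746e+00) = 70.987514
iter 5: u=1.304074  f(a)=+2.842e-14  f'(a)=-1.746e+00  a ← 70.987514 − (+2.842e-14/-1.746e+00) = 70.987514
converged: |Δa| < 1e-12 after 5 iterations
sag = a·(cosh(S/(2a)) − 1) = 70.987514·(cosh(1.304074) − 1) = 69.415176
T_max/T_min = cosh(S/(2a)) = 1.977850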